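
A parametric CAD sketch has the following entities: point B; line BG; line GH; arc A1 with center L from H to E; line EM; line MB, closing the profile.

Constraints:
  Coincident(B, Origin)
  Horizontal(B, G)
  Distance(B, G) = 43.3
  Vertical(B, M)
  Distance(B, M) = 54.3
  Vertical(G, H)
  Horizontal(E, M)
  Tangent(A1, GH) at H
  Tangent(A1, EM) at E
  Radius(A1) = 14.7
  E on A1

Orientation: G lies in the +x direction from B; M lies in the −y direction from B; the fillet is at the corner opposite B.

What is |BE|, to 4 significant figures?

61.37

B is at the origin; BG is horizontal with |BG| = 43.3 and G on the +x side, so G = (43.30, 0.000). BM is vertical with |BM| = 54.3 and M on the −y side, so M = (0.000, -54.30). The virtual corner opposite B is at (43.30, -54.30). Tangency of A1 to GH means the radius LH is perpendicular to GH and A1 meets EM tangentially, so LE is at right angles to EM, with radius 14.7, so the center L sits 14.7 in from both sides at L = (28.60, -39.60). That places the tangent points at H = (43.30, -39.60) on GH and E = (28.60, -54.30) on EM. Then |BE| = |E − B| = 61.37.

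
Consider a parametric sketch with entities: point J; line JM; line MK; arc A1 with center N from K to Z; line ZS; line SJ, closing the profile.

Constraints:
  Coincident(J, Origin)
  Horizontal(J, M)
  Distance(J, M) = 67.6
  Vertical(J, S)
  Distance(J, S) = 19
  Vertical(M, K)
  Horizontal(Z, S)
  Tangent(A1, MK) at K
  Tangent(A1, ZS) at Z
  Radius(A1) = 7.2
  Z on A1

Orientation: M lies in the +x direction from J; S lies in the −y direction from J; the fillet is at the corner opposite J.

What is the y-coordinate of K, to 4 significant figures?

-11.80

The virtual corner opposite J is at (67.60, -19.00). A1 meets MK tangentially, so NK is at right angles to MK and A1 meets ZS tangentially, so NZ is at right angles to ZS, with radius 7.2, so the center N sits 7.2 in from both sides at N = (60.40, -11.80). That places the tangent points at K = (67.60, -11.80) on MK and Z = (60.40, -19.00) on ZS. So K.y = -11.80.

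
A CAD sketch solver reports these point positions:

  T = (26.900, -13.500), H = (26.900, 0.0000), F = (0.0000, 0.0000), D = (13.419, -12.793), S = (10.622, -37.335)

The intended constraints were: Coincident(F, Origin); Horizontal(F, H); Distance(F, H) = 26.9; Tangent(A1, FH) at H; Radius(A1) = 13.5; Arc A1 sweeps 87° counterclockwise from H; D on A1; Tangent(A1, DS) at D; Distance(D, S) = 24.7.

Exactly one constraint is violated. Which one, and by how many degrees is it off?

Tangent(A1, DS) at D — off by 3.50°.

F = (0.00, 0.00) ✓; F.y = 0.00, H.y = 0.00 ✓; |FH| = 26.90 ✓; ∠(TH, HF) = 90.00° ✓; |TH| = 13.50 ✓; bearing(T→D) − bearing(T→H) = 87.00° ✓; |TD| = 13.50 ✓; ∠(TD, DS) = 93.50° ✗; |DS| = 24.70 ✓.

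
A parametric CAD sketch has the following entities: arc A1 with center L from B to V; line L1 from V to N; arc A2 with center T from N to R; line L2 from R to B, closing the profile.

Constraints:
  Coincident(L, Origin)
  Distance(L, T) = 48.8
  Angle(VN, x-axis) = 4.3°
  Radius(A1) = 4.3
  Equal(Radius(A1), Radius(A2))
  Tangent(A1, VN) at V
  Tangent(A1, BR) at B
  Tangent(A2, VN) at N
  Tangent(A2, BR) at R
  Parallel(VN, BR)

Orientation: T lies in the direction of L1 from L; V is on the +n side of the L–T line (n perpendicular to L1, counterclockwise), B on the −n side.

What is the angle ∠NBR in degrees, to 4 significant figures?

9.995°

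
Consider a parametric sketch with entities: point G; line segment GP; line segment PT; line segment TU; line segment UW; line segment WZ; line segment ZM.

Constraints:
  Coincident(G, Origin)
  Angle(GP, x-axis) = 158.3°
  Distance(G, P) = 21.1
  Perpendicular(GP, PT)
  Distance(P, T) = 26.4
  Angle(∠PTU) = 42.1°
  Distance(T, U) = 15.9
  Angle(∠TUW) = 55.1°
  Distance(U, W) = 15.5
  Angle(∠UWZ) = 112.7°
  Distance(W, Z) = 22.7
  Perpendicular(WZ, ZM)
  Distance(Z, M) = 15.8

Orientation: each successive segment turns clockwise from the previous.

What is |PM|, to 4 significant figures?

40.28

G is at the origin; GP runs at 158.3° with length 21.1, so P = (-19.60, 7.802). GP is perpendicular to PT, so PT runs at 68.30°; with |PT| = 26.4, T = (-9.843, 32.33). ∠PTU = 42.1° gives TU at -69.60° from the x-axis; with |TU| = 15.9, U = (-4.301, 17.43). ∠TUW = 55.1° gives UW at 165.5° from the x-axis; with |UW| = 15.5, W = (-19.31, 21.31). ∠UWZ = 112.7° gives WZ at 98.20° from the x-axis; with |WZ| = 22.7, Z = (-22.55, 43.78). The perpendicularity gives ZM at right angles to WZ, so ZM runs at 8.200°; with |ZM| = 15.8, M = (-6.907, 46.03). Then |PM| = |M − P| = 40.28.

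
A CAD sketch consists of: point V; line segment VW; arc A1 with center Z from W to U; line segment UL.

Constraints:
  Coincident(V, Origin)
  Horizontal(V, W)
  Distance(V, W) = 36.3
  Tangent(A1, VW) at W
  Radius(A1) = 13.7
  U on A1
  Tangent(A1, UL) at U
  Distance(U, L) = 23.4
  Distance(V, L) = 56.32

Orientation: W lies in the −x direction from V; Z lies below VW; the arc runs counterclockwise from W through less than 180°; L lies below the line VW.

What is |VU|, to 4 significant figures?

52.47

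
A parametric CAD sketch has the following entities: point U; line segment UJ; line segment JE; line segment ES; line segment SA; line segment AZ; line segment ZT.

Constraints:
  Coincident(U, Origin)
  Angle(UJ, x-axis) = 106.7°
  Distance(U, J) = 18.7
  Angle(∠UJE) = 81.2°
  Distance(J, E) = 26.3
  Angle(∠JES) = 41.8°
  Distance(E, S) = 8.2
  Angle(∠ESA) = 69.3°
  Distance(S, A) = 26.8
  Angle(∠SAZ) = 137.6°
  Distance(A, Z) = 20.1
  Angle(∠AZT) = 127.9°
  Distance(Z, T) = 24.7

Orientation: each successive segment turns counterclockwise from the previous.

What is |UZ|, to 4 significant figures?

58.69

∠ESA = 69.3° gives SA at 94.40° from the x-axis; with |SA| = 26.8, A = (-23.30, 31.01). ∠SAZ = 137.6° gives AZ at 136.8° from the x-axis; with |AZ| = 20.1, Z = (-37.95, 44.77). Then |UZ| = |Z − U| = 58.69.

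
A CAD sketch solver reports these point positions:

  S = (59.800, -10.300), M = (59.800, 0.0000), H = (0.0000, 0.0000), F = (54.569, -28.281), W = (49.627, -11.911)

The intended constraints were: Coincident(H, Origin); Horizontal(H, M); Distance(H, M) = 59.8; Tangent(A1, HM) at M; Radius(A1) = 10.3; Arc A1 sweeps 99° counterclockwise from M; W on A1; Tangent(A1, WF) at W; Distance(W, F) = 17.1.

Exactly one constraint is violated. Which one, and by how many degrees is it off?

Tangent(A1, WF) at W — off by 7.80°.

H = (0.00, 0.00) ✓; H.y = 0.00, M.y = 0.00 ✓; |HM| = 59.80 ✓; ∠(SM, MH) = 90.00° ✓; |SM| = 10.30 ✓; bearing(S→W) − bearing(S→M) = 99.00° ✓; |SW| = 10.30 ✓; ∠(SW, WF) = 82.20° ✗; |WF| = 17.10 ✓.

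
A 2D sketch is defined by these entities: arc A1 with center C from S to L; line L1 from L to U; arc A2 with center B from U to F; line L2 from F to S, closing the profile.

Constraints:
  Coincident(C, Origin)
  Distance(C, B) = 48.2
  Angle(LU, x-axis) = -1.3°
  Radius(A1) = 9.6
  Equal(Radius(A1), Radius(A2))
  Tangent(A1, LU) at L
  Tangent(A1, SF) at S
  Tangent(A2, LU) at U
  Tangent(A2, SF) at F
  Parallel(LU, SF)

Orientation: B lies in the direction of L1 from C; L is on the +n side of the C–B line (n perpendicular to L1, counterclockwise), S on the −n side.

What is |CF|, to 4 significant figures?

49.15

Tangency of A1 to both parallel lines with radius 9.6 puts L and S at C ± 9.6·n: L = (0.2178, 9.598), S = (-0.2178, -9.598). Equal radii place U and F the same way about B: U = B + 9.6·n = (48.41, 8.504), F = B − 9.6·n = (47.97, -10.69). Then |CF| = |F − C| = 49.15.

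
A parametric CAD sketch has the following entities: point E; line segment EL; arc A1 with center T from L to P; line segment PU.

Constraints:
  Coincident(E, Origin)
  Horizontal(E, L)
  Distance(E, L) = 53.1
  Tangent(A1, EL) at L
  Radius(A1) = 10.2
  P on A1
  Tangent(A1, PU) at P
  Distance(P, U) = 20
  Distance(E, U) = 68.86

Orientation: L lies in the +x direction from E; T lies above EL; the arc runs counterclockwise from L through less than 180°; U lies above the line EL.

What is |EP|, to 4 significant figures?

64.23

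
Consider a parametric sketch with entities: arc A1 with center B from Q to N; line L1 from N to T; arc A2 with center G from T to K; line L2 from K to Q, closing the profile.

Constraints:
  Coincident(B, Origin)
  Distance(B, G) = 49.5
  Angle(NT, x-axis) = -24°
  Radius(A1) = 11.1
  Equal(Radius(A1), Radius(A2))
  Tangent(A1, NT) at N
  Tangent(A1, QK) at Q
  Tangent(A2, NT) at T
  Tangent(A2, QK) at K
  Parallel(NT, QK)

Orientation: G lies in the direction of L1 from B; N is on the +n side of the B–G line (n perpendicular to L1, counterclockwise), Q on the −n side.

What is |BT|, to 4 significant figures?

50.73

The slot axis is L1's direction at -24.0°, so u = (cos -24.0°, sin -24.0°) = (0.9135, -0.4067) and n = (−sin -24.0°, cos -24.0°) = (0.4067, 0.9135). B is at the origin and G lies 49.5 along u from B, so G = 49.5·u = (45.22, -20.13). Tangency of A1 to both parallel lines with radius 11.1 puts N and Q at B ± 11.1·n: N = (4.515, 10.14), Q = (-4.515, -10.14). Equal radii place T and K the same way about G: T = G + 11.1·n = (49.74, -9.993), K = G − 11.1·n = (40.71, -30.27). Then |BT| = |T − B| = 50.73.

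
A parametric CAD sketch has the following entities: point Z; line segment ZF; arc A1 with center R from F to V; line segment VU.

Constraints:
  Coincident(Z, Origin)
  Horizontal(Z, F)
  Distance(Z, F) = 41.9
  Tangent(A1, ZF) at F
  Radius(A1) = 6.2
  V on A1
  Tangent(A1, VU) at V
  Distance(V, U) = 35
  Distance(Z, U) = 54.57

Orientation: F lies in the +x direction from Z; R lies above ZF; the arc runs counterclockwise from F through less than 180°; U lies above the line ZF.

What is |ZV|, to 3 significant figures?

48.4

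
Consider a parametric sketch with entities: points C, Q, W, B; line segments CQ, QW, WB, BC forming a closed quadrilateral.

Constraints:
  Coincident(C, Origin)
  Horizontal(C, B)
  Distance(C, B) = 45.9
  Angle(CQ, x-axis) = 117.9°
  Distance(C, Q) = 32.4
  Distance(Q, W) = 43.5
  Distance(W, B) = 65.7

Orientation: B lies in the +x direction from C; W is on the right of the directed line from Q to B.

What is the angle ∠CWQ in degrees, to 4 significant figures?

46.92°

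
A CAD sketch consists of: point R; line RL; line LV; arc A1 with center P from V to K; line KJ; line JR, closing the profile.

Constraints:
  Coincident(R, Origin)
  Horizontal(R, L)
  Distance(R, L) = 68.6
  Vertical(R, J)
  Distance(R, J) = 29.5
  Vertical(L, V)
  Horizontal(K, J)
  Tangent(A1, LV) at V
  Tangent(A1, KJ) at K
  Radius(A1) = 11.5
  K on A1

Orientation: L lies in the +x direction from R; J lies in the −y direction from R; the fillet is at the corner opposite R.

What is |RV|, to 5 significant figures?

70.922

R is at the origin; R and L share the same y with |RL| = 68.6 and L on the +x side, so L = (68.600, 0.0000). R and J share the same x with |RJ| = 29.5 and J on the −y side, so J = (0.0000, -29.500). The virtual corner opposite R is at (68.600, -29.500). A1 meets LV tangentially, so PV is at right angles to LV and tangency of A1 to KJ means the radius PK is perpendicular to KJ, with radius 11.5, so the center P sits 11.5 in from both sides at P = (57.100, -18.000). That places the tangent points at V = (68.600, -18.000) on LV and K = (57.100, -29.500) on KJ. Then |RV| = |V − R| = 70.922.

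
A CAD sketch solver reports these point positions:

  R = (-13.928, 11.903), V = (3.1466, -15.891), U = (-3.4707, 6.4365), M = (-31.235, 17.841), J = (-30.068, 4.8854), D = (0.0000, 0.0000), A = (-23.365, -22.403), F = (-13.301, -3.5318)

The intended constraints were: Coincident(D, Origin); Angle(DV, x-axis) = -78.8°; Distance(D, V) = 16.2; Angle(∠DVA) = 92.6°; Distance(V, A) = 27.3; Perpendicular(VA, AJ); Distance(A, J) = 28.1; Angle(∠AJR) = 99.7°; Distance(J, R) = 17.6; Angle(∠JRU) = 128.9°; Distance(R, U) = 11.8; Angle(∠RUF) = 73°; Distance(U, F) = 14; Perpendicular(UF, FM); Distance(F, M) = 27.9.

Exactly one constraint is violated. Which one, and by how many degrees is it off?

Perpendicular(UF, FM) — off by 5.40°.

D = (0.00, 0.00) ✓; DV at -78.80° ✓; |DV| = 16.20 ✓; ∠DVA = 92.60° ✓; |VA| = 27.30 ✓; ∠(VA, AJ) = 90.00° ✓; |AJ| = 28.10 ✓; ∠AJR = 99.70° ✓; |JR| = 17.60 ✓; ∠JRU = 128.9° ✓; |RU| = 11.80 ✓; ∠RUF = 73.00° ✓; |UF| = 14.00 ✓; ∠(UF, FM) = 95.40° ✗; |FM| = 27.90 ✓.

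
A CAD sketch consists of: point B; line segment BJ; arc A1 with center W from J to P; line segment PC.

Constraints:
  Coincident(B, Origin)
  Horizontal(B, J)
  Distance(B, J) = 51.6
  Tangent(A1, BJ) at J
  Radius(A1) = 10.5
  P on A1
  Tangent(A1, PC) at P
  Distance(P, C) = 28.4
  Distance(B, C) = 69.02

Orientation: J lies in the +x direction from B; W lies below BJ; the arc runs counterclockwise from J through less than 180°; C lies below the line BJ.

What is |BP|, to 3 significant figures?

45.1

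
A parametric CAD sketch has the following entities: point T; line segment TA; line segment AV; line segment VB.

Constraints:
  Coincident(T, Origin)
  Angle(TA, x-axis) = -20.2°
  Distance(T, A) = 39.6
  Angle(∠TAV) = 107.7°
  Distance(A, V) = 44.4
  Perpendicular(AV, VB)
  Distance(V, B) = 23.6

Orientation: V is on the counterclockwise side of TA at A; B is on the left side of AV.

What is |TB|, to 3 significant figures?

58.2

∠TAV = 107.7°, so AV runs at -20.2° + (180° − 107.7°) = 52.1° from the x-axis; with |AV| = 44.4, V = A + 44.4·(cos 52.1°, sin 52.1°) = (64.4, 21.4). AV is perpendicular to VB; with |VB| = 23.6 on the left of AV, B = V + 23.6·(-0.789, 0.614) = (45.8, 35.9). Then |TB| = |B − T| = 58.2.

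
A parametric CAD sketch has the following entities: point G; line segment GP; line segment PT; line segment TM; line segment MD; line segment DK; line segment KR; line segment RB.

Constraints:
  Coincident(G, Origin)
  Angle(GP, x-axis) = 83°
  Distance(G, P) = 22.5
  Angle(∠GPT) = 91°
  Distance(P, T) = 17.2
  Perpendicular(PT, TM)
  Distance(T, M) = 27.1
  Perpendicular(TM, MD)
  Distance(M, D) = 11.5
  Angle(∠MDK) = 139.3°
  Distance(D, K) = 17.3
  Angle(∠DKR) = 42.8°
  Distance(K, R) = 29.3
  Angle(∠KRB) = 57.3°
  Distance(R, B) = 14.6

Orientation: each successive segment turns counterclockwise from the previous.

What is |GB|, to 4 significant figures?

15.59

G is at the origin; GP runs at 83.0° with length 22.5, so P = (2.742, 22.33). ∠GPT = 91.0° gives PT at 172.0° from the x-axis; with |PT| = 17.2, T = (-14.29, 24.73). PT ⟂ TM, so TM runs at -98.00°; with |TM| = 27.1, M = (-18.06, -2.110). The perpendicularity gives MD at right angles to TM, so MD runs at -8.000°; with |MD| = 11.5, D = (-6.674, -3.711). ∠MDK = 139.3° gives DK at 32.70° from the x-axis; with |DK| = 17.3, K = (7.884, 5.635). ∠DKR = 42.8° gives KR at 169.9° from the x-axis; with |KR| = 29.3, R = (-20.96, 10.77). ∠KRB = 57.3° gives RB at -67.40° from the x-axis; with |RB| = 14.6, B = (-15.35, -2.705). Then |GB| = |B − G| = 15.59.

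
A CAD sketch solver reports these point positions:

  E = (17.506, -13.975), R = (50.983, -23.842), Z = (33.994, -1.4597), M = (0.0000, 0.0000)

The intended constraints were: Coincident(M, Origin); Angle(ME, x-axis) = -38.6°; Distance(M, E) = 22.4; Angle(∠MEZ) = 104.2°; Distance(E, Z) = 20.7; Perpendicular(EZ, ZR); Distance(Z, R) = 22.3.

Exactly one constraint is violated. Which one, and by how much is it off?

Distance(Z, R) = 22.3 — off by 5.80.

M = (0.00, 0.00) ✓; ME at -38.60° ✓; |ME| = 22.40 ✓; ∠MEZ = 104.2° ✓; |EZ| = 20.70 ✓; ∠(EZ, ZR) = 90.00° ✓; |ZR| = 28.10 ✗.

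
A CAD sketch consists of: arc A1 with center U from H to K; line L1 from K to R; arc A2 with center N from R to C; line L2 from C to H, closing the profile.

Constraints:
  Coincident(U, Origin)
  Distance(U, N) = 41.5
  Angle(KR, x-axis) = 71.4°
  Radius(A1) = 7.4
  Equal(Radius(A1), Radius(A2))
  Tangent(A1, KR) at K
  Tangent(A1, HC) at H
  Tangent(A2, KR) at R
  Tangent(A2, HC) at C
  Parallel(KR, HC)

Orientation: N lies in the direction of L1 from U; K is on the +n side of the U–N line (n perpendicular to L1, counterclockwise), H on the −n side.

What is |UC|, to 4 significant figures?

42.15

The slot axis is L1's direction at 71.4°, so u = (cos 71.4°, sin 71.4°) = (0.3190, 0.9478) and n = (−sin 71.4°, cos 71.4°) = (-0.9478, 0.3190). U is at the origin and N lies 41.5 along u from U, so N = 41.5·u = (13.24, 39.33). Tangency of A1 to both parallel lines with radius 7.4 puts K and H at U ± 7.4·n: K = (-7.013, 2.360), H = (7.013, -2.360). Equal radii place R and C the same way about N: R = N + 7.4·n = (6.223, 41.69), C = N − 7.4·n = (20.25, 36.97). Then |UC| = |C − U| = 42.15.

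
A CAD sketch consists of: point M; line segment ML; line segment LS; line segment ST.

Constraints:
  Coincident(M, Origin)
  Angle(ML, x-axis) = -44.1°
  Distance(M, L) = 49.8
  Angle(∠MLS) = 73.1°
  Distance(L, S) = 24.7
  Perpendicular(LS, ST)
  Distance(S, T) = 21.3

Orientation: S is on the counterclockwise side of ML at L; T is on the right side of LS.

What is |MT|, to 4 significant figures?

69.70

∠MLS = 73.1°, so LS runs at -44.1° + (180° − 73.1°) = 62.80° from the x-axis; with |LS| = 24.7, S = L + 24.7·(cos 62.80°, sin 62.80°) = (47.05, -12.69). The perpendicularity gives ST at right angles to LS; with |ST| = 21.3 on the right of LS, T = S + 21.3·(0.8894, -0.4571) = (66.00, -22.42). Then |MT| = |T − M| = 69.70.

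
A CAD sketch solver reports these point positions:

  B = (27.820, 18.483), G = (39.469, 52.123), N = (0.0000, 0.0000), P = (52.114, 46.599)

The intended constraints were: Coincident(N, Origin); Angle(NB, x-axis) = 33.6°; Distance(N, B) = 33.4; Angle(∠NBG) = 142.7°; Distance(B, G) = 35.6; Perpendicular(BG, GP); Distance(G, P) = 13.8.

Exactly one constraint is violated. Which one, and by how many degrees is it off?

Perpendicular(BG, GP) — off by 4.50°.

N = (0.00, 0.00) ✓; NB at 33.60° ✓; |NB| = 33.40 ✓; ∠NBG = 142.7° ✓; |BG| = 35.60 ✓; ∠(BG, GP) = 94.50° ✗; |GP| = 13.80 ✓.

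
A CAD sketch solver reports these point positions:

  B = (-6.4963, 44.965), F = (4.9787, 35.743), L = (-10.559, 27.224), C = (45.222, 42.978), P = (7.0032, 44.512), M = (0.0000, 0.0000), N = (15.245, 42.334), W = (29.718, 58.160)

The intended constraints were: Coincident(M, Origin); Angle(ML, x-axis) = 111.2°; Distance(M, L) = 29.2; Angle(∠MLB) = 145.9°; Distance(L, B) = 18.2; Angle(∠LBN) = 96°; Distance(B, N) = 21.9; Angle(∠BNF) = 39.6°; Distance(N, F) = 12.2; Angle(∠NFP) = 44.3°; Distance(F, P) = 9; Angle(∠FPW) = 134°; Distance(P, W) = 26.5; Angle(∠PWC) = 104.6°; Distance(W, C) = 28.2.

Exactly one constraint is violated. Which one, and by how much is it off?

Distance(W, C) = 28.2 — off by 6.50.

M = (0.00, 0.00) ✓; ML at 111.2° ✓; |ML| = 29.20 ✓; ∠MLB = 145.9° ✓; |LB| = 18.20 ✓; ∠LBN = 96.00° ✓; |BN| = 21.90 ✓; ∠BNF = 39.60° ✓; |NF| = 12.20 ✓; ∠NFP = 44.30° ✓; |FP| = 9.000 ✓; ∠FPW = 134.0° ✓; |PW| = 26.50 ✓; ∠PWC = 104.6° ✓; |WC| = 21.70 ✗.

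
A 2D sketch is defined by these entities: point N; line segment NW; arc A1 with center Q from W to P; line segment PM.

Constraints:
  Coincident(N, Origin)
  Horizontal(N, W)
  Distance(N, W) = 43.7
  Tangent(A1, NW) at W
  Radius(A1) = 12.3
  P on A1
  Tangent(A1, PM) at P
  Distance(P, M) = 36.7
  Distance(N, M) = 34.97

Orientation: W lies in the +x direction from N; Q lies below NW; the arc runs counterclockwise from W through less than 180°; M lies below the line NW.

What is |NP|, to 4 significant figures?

34.43

Checks: |QP| = 12.30 ✓; ∠(QP, PM) = 90.00° ✓; |PM| = 36.70 ✓; |NM| = 34.97 ✓.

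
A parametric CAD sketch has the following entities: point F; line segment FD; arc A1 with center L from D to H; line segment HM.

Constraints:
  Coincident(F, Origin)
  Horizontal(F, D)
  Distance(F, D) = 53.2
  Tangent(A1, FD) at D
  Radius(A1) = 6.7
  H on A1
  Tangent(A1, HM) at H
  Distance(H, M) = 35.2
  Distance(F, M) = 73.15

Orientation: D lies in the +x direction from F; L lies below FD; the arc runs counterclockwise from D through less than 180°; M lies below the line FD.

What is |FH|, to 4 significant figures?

47.86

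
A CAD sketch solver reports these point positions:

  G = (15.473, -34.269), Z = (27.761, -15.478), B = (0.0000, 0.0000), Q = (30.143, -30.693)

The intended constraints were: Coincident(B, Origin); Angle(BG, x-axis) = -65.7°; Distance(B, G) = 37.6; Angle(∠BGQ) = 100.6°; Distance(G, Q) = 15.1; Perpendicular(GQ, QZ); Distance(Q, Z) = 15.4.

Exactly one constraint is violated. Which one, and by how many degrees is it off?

Perpendicular(GQ, QZ) — off by 4.80°.

B = (0.00, 0.00) ✓; BG at -65.70° ✓; |BG| = 37.60 ✓; ∠BGQ = 100.6° ✓; |GQ| = 15.10 ✓; ∠(GQ, QZ) = 85.20° ✗; |QZ| = 15.40 ✓.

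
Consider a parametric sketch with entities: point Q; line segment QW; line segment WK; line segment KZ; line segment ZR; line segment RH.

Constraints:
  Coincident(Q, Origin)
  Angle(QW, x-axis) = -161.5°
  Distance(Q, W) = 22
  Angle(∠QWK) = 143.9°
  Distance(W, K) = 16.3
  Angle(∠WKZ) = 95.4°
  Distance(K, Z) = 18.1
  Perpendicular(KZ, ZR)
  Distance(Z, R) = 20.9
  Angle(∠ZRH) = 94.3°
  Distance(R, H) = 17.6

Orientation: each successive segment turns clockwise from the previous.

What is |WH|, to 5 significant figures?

6.3439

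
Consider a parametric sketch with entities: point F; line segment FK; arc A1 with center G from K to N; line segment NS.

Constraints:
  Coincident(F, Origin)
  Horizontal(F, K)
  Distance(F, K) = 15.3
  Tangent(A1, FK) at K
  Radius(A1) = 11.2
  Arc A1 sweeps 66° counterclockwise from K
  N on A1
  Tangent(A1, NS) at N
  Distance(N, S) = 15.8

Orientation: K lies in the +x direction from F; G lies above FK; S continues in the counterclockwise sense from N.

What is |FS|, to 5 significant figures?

38.284

F is at the origin; F and K share the same y with |FK| = 15.3 and K on the +x side, so K = (15.300, 0.0000). The tangent condition forces GK to be normal to FK, so G = K + (0, 11.2) = (15.300, 11.200). On A1, K sits at bearing -90° from G; a 66° counterclockwise sweep puts N at bearing -24°, so N = G + 11.2·(cos -24°, sin -24°) = (25.532, 6.6445). Tangency of A1 to NS means the radius GN is perpendicular to NS, so NS runs along (−sin -24°, cos -24°); with |NS| = 15.8, S = (31.958, 21.079). Then |FS| = |S − F| = 38.284.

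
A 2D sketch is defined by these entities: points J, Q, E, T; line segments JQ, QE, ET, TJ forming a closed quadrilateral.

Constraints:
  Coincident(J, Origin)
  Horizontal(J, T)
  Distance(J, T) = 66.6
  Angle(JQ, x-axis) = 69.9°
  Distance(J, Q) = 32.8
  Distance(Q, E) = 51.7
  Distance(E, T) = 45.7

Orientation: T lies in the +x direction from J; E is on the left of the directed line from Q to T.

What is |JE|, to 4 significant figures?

75.91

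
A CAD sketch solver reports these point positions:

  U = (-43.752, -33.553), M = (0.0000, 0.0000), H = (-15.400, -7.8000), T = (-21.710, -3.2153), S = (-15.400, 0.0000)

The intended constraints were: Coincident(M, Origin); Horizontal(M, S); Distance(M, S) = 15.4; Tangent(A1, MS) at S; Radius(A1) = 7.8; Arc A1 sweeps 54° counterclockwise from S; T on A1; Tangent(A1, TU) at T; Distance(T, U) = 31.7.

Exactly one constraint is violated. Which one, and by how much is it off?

Distance(T, U) = 31.7 — off by 5.80.

M = (0.00, 0.00) ✓; M.y = 0.00, S.y = 0.00 ✓; |MS| = 15.40 ✓; ∠(HS, SM) = 90.00° ✓; |HS| = 7.800 ✓; bearing(H→T) − bearing(H→S) = 54.00° ✓; |HT| = 7.800 ✓; ∠(HT, TU) = 90.00° ✓; |TU| = 37.50 ✗.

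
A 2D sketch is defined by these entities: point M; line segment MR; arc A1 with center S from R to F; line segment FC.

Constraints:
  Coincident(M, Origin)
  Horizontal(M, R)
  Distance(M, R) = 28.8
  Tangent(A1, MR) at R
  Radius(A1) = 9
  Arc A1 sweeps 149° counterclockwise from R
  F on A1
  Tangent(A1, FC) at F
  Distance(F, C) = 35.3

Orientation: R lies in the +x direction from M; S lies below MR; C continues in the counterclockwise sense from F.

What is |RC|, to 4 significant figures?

43.29

M is at the origin; MR is horizontal with |MR| = 28.8 and R on the +x side, so R = (28.80, 0.000). Tangency of A1 to MR means the radius SR is perpendicular to MR, so S = R + (0, -9) = (28.80, -9.000). On A1, R sits at bearing 90° from S; a 149° counterclockwise sweep puts F at bearing 239°, so F = S + 9.0·(cos 239°, sin 239°) = (24.16, -16.71). A1 meets FC tangentially, so SF is at right angles to FC, so FC runs along (−sin 239°, cos 239°); with |FC| = 35.3, C = (54.42, -34.90). Then |RC| = |C − R| = 43.29.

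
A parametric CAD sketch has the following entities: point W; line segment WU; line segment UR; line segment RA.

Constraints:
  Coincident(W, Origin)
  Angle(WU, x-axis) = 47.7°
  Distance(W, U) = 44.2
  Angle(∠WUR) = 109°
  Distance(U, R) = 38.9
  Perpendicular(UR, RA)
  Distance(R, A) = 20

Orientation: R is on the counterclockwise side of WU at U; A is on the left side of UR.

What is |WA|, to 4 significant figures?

57.57

W is at the origin; WU runs at 47.7° with length 44.2, so U = 44.2·(cos 47.7°, sin 47.7°) = (29.75, 32.69). ∠WUR = 109.0°, so UR runs at 47.7° + (180° − 109.0°) = 118.7° from the x-axis; with |UR| = 38.9, R = U + 38.9·(cos 118.7°, sin 118.7°) = (11.07, 66.81). UR ⟂ RA; with |RA| = 20.0 on the left of UR, A = R + 20.0·(-0.8771, -0.4802) = (-6.476, 57.21). Then |WA| = |A − W| = 57.57.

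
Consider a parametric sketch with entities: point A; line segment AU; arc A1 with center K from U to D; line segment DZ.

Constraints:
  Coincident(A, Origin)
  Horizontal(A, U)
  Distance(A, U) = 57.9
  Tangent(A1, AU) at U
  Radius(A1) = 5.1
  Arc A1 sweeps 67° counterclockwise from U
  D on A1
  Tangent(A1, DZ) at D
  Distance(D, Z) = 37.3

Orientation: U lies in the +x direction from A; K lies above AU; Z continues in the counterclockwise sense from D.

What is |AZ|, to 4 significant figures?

85.77

On A1, U sits at bearing -90° from K; a 67° counterclockwise sweep puts D at bearing -23°, so D = K + 5.1·(cos -23°, sin -23°) = (62.59, 3.107). Since A1 is tangent to DZ there, KD ⟂ DZ, so DZ runs along (−sin -23°, cos -23°); with |DZ| = 37.3, Z = (77.17, 37.44). Then |AZ| = |Z − A| = 85.77.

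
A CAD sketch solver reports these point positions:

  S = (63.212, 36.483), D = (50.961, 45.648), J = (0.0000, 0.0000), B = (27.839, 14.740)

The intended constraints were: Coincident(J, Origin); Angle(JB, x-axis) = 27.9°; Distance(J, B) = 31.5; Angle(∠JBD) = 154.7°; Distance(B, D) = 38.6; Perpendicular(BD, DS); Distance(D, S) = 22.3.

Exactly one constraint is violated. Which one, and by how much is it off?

Distance(D, S) = 22.3 — off by 7.00.

J = (0.00, 0.00) ✓; JB at 27.90° ✓; |JB| = 31.50 ✓; ∠JBD = 154.7° ✓; |BD| = 38.60 ✓; ∠(BD, DS) = 90.00° ✓; |DS| = 15.30 ✗.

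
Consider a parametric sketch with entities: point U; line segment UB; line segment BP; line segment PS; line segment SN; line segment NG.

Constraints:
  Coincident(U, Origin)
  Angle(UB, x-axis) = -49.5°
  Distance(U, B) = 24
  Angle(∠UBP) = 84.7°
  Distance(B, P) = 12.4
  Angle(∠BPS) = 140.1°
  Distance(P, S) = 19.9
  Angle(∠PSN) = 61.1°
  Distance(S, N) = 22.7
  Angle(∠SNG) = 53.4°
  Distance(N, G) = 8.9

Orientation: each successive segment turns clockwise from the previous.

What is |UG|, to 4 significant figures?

13.29

U is at the origin; UB runs at -49.5° with length 24.0, so B = (15.59, -18.25). ∠UBP = 84.7° gives BP at -144.8° from the x-axis; with |BP| = 12.4, P = (5.454, -25.40). ∠BPS = 140.1° gives PS at 175.3° from the x-axis; with |PS| = 19.9, S = (-14.38, -23.77). ∠PSN = 61.1° gives SN at 56.40° from the x-axis; with |SN| = 22.7, N = (-1.817, -4.860). ∠SNG = 53.4° gives NG at -70.20° from the x-axis; with |NG| = 8.9, G = (1.198, -13.23). Then |UG| = |G − U| = 13.29.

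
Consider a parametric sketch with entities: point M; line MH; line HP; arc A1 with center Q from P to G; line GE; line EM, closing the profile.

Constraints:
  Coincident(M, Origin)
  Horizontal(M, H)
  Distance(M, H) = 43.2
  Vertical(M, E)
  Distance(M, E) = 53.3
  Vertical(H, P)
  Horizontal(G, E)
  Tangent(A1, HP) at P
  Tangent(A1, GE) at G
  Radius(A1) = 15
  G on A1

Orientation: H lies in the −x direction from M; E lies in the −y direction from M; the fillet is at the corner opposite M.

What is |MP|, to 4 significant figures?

57.73

The virtual corner opposite M is at (-43.20, -53.30). Tangency of A1 to HP means the radius QP is perpendicular to HP and since A1 is tangent to GE there, QG ⟂ GE, with radius 15.0, so the center Q sits 15.0 in from both sides at Q = (-28.20, -38.30). That places the tangent points at P = (-43.20, -38.30) on HP and G = (-28.20, -53.30) on GE. Then |MP| = |P − M| = 57.73.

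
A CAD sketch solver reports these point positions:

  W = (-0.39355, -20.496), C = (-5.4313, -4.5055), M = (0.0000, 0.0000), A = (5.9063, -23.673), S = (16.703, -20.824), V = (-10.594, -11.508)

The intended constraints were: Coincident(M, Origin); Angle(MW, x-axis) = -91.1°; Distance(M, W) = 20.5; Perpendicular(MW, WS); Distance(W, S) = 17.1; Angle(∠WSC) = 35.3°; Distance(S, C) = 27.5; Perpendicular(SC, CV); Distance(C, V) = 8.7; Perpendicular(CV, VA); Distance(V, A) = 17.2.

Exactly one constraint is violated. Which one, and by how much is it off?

Distance(V, A) = 17.2 — off by 3.30.

M = (0.00, 0.00) ✓; MW at -91.10° ✓; |MW| = 20.50 ✓; ∠(MW, WS) = 90.00° ✓; |WS| = 17.10 ✓; ∠WSC = 35.30° ✓; |SC| = 27.50 ✓; ∠(SC, CV) = 90.00° ✓; |CV| = 8.700 ✓; ∠(CV, VA) = 90.00° ✓; |VA| = 20.50 ✗.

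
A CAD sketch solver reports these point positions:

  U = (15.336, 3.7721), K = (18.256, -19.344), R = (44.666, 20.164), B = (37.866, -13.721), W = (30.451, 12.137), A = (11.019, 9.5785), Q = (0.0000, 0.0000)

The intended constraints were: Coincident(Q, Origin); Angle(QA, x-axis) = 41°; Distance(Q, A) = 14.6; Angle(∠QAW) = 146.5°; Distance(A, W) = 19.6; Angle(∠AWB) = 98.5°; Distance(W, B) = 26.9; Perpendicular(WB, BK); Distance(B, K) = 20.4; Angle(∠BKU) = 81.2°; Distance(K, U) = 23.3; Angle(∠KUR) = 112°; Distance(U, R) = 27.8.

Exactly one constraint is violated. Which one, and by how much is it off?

Distance(U, R) = 27.8 — off by 5.80.

Q = (0.00, 0.00) ✓; QA at 41.00° ✓; |QA| = 14.60 ✓; ∠QAW = 146.5° ✓; |AW| = 19.60 ✓; ∠AWB = 98.50° ✓; |WB| = 26.90 ✓; ∠(WB, BK) = 90.00° ✓; |BK| = 20.40 ✓; ∠BKU = 81.20° ✓; |KU| = 23.30 ✓; ∠KUR = 112.0° ✓; |UR| = 33.60 ✗.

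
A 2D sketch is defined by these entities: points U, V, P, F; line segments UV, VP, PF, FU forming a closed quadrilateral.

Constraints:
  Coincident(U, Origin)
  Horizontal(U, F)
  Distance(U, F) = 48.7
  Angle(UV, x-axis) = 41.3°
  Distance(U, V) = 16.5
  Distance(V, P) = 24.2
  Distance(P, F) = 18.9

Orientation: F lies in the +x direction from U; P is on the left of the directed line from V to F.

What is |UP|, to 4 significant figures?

39.07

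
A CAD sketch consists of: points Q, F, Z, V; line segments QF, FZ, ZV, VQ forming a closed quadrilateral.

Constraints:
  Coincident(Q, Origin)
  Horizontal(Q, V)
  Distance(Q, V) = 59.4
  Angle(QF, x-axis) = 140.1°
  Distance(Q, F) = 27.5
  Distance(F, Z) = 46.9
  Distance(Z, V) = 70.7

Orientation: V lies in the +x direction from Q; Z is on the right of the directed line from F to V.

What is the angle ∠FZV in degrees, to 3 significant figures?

86.5°

Checks: |FZ| = 46.90 ✓; |ZV| = 70.70 ✓.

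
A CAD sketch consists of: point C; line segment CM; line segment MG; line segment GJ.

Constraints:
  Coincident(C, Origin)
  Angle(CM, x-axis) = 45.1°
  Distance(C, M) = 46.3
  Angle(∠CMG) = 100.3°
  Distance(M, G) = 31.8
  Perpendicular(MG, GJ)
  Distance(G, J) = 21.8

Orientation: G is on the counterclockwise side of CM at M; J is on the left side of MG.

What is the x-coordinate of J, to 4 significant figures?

-3.368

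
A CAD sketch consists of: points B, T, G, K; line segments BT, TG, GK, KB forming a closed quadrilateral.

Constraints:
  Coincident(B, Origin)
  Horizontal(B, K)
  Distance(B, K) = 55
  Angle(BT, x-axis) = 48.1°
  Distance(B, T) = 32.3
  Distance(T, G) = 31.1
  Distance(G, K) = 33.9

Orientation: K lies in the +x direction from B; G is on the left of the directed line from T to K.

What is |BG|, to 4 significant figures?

61.23

Checks: |TG| = 31.10 ✓; |GK| = 33.90 ✓.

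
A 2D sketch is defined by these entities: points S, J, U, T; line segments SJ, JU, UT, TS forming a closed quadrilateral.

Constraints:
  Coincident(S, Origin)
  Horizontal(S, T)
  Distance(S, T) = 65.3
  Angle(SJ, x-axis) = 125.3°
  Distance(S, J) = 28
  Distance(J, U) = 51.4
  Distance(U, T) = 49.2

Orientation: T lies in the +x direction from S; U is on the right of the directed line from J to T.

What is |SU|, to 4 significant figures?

23.87

Checks: |JU| = 51.40 ✓; |UT| = 49.20 ✓.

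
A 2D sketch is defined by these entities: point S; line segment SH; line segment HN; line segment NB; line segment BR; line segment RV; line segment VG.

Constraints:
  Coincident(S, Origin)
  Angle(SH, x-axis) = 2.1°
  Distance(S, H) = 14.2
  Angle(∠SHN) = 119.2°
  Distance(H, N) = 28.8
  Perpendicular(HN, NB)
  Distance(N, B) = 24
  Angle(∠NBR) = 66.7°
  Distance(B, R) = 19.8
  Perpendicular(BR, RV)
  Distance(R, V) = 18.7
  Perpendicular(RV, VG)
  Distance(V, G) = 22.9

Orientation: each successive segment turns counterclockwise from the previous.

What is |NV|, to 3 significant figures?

10.8

S is at the origin; SH runs at 2.1° with length 14.2, so H = (14.2, 0.520). ∠SHN = 119.2° gives HN at 62.9° from the x-axis; with |HN| = 28.8, N = (27.3, 26.2). The perpendicularity gives NB at right angles to HN, so NB runs at 153°; with |NB| = 24.0, B = (5.95, 37.1). ∠NBR = 66.7° gives BR at -93.8° from the x-axis; with |BR| = 19.8, R = (4.63, 17.3). BR is perpendicular to RV, so RV runs at -3.80°; with |RV| = 18.7, V = (23.3, 16.1). Then |NV| = |V − N| = 10.8.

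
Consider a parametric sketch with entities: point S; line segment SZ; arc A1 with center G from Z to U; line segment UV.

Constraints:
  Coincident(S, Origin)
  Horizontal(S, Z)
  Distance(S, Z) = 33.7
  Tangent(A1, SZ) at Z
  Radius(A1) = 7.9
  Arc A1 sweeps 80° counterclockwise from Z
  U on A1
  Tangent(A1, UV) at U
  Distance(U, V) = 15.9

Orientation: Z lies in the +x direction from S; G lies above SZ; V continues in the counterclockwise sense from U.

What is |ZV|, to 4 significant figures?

24.56

On A1, Z sits at bearing -90° from G; an 80° counterclockwise sweep puts U at bearing -10°, so U = G + 7.9·(cos -10°, sin -10°) = (41.48, 6.528). The tangent condition forces GU to be normal to UV, so UV runs along (−sin -10°, cos -10°); with |UV| = 15.9, V = (44.24, 22.19). Then |ZV| = |V − Z| = 24.56.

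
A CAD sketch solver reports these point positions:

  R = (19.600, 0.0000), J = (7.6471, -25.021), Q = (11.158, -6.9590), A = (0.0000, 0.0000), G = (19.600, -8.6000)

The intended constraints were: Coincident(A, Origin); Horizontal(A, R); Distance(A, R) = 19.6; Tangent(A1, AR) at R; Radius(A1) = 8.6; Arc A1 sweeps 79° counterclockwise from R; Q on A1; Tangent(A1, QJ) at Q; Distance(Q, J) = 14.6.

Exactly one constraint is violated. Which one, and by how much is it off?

Distance(Q, J) = 14.6 — off by 3.80.

A = (0.00, 0.00) ✓; A.y = 0.00, R.y = 0.00 ✓; |AR| = 19.60 ✓; ∠(GR, RA) = 90.00° ✓; |GR| = 8.600 ✓; bearing(G→Q) − bearing(G→R) = 79.00° ✓; |GQ| = 8.600 ✓; ∠(GQ, QJ) = 90.00° ✓; |QJ| = 18.40 ✗.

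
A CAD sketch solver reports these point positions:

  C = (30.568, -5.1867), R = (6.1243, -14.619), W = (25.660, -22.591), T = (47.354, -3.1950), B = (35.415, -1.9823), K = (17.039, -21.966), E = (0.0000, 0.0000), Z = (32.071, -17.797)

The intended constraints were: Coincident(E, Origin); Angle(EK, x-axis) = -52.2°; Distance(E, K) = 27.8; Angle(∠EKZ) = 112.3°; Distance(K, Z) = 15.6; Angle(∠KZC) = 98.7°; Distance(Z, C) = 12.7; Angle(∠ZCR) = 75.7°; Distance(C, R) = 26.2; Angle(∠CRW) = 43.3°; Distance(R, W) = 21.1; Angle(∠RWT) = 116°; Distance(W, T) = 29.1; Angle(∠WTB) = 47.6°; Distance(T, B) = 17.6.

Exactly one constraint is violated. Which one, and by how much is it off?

Distance(T, B) = 17.6 — off by 5.60.

E = (0.00, 0.00) ✓; EK at -52.20° ✓; |EK| = 27.80 ✓; ∠EKZ = 112.3° ✓; |KZ| = 15.60 ✓; ∠KZC = 98.70° ✓; |ZC| = 12.70 ✓; ∠ZCR = 75.70° ✓; |CR| = 26.20 ✓; ∠CRW = 43.30° ✓; |RW| = 21.10 ✓; ∠RWT = 116.0° ✓; |WT| = 29.10 ✓; ∠WTB = 47.60° ✓; |TB| = 12.00 ✗.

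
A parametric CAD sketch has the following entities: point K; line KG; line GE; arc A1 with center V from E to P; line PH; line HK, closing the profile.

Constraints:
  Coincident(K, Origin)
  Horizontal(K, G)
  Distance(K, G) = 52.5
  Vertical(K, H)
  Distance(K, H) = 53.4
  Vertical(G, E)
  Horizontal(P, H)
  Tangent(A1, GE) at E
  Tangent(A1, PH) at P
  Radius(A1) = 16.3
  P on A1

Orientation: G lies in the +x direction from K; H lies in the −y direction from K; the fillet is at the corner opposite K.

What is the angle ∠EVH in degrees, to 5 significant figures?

155.76°

The virtual corner opposite K is at (52.500, -53.400). Since A1 is tangent to GE there, VE ⟂ GE and tangency of A1 to PH means the radius VP is perpendicular to PH, with radius 16.3, so the center V sits 16.3 in from both sides at V = (36.200, -37.100). That places the tangent points at E = (52.500, -37.100) on GE and P = (36.200, -53.400) on PH. Then cos ∠EVH = VE·VH / (|VE||VH|), giving 155.76°.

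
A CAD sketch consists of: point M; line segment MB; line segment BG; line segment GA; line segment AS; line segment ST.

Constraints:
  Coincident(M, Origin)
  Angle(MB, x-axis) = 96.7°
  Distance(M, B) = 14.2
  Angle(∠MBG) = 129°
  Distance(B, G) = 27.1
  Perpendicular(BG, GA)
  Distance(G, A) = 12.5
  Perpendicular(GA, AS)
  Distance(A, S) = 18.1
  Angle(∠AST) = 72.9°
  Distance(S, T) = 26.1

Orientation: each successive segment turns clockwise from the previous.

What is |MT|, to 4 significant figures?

34.75

GA ⟂ AS, so AS runs at -134.3°; with |AS| = 18.1, S = (13.58, 11.81). ∠AST = 72.9° gives ST at 118.6° from the x-axis; with |ST| = 26.1, T = (1.081, 34.73). Then |MT| = |T − M| = 34.75.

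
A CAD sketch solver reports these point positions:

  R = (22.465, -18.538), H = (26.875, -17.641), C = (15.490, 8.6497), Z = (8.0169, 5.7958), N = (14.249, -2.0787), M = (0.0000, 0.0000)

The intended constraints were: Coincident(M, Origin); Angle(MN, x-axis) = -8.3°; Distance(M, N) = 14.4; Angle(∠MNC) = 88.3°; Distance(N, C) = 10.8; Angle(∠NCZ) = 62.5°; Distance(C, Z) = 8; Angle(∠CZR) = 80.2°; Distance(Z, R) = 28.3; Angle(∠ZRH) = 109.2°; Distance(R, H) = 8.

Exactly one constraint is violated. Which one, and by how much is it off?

Distance(R, H) = 8 — off by 3.50.

M = (0.00, 0.00) ✓; MN at -8.300° ✓; |MN| = 14.40 ✓; ∠MNC = 88.30° ✓; |NC| = 10.80 ✓; ∠NCZ = 62.50° ✓; |CZ| = 7.999 ✓; ∠CZR = 80.20° ✓; |ZR| = 28.30 ✓; ∠ZRH = 109.2° ✓; |RH| = 4.500 ✗.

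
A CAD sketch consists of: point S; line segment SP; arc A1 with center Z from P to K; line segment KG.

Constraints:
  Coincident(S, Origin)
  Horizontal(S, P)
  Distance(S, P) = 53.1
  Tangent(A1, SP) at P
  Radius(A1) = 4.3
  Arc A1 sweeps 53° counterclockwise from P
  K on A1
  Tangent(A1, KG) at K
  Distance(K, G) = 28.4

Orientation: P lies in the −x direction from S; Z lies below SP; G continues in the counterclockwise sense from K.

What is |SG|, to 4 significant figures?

77.56

S is at the origin; SP is horizontal with |SP| = 53.1 and P on the −x side, so P = (-53.10, 0.000). Tangency of A1 to SP means the radius ZP is perpendicular to SP, so Z = P + (0, -4.3) = (-53.10, -4.300). On A1, P sits at bearing 90° from Z; a 53° counterclockwise sweep puts K at bearing 143°, so K = Z + 4.3·(cos 143°, sin 143°) = (-56.53, -1.712). Since A1 is tangent to KG there, ZK ⟂ KG, so KG runs along (−sin 143°, cos 143°); with |KG| = 28.4, G = (-73.63, -24.39). Then |SG| = |G − S| = 77.56.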